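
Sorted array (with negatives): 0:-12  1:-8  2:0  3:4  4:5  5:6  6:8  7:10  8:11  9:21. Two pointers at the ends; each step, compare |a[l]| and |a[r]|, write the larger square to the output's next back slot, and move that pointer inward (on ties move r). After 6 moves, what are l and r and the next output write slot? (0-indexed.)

l=2, r=5, next write slot=3

l=0 r=9: |-12|<=|21| out[9]=441, r--
l=0 r=8: |-12|>|11| out[8]=144, l++
l=1 r=8: |-8|<=|11| out[7]=121, r--
l=1 r=7: |-8|<=|10| out[6]=100, r--
l=1 r=6: |-8|<=|8| out[5]=64, r--
l=1 r=5: |-8|>|6| out[4]=64, l++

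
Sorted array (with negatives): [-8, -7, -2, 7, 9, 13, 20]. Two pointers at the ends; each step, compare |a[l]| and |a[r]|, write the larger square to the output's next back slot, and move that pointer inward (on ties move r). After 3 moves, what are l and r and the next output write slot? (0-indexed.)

[0,6] |-8|<=|20| out[6]=400 → r--
[0,5] |-8|<=|13| out[5]=169 → r--
[0,4] |-8|<=|9| out[4]=81 → r--

l=0, r=3, next write slot=3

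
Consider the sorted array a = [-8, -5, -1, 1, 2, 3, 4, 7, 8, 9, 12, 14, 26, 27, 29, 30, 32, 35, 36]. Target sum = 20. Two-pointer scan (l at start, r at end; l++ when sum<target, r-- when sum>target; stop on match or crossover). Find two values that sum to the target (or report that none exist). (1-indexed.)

(8, 12)

l=1 r=19: -8+36=28 >20, r--
l=1 r=18: -8+35=27 >20, r--
l=1 r=17: -8+32=24 >20, r--
l=1 r=16: -8+30=22 >20, r--
l=1 r=15: -8+29=21 >20, r--
l=1 r=14: -8+27=19 <20, l++
l=2 r=14: -5+27=22 >20, r--
l=2 r=13: -5+26=21 >20, r--
l=2 r=12: -5+14=9 <20, l++
l=3 r=12: -1+14=13 <20, l++
l=4 r=12: 1+14=15 <20, l++
l=5 r=12: 2+14=16 <20, l++
l=6 r=12: 3+14=17 <20, l++
l=7 r=12: 4+14=18 <20, l++
l=8 r=12: 7+14=21 >20, r--
l=8 r=11: 7+12=19 <20, l++
l=9 r=11: 8+12=20, found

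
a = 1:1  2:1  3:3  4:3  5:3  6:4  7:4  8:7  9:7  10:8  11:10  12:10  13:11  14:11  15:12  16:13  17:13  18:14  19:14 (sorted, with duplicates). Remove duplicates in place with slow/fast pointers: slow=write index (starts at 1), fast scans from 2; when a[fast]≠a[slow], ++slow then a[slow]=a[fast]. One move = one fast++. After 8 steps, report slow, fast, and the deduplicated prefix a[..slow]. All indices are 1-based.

slow=1 fast=2: a[fast]=1=a[slow] dup, fast++
slow=1 fast=3: a[fast]=3≠a[slow]=1 write a[2]=3, slow++,fast++
slow=2 fast=4: a[fast]=3=a[slow] dup, fast++
slow=2 fast=5: a[fast]=3=a[slow] dup, fast++
slow=2 fast=6: a[fast]=4≠a[slow]=3 write a[3]=4, slow++,fast++
slow=3 fast=7: a[fast]=4=a[slow] dup, fast++
slow=3 fast=8: a[fast]=7≠a[slow]=4 write a[4]=7, slow++,fast++
slow=4 fast=9: a[fast]=7=a[slow] dup, fast++

slow=4, fast=10, prefix=[1, 3, 4, 7]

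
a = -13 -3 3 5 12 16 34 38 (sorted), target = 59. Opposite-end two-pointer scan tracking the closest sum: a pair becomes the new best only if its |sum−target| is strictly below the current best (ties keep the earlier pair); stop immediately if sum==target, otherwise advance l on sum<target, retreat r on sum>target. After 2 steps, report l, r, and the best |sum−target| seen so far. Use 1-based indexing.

l=1 r=8: -13+38=25 d=34 *, l++
l=2 r=8: -3+38=35 d=24 *, l++

l=3, r=8, best |Δ|=24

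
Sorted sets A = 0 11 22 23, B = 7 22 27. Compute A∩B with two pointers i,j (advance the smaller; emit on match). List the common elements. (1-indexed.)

[i=1,j=1] 0<7 → i++
[i=2,j=1] 11>7 → j++
[i=2,j=2] 11<22 → i++
[i=3,j=2] 22==22 emit → i++,j++
[i=4,j=3] 23<27 → i++

intersection = [22]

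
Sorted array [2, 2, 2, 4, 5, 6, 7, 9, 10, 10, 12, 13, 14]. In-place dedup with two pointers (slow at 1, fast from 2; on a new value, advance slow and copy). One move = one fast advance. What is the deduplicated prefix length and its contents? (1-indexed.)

slow=1 fast=2: a[fast]=2=a[slow] dup, fast++
slow=1 fast=3: a[fast]=2=a[slow] dup, fast++
slow=1 fast=4: a[fast]=4≠a[slow]=2 write a[2]=4, slow++,fast++
slow=2 fast=5: a[fast]=5≠a[slow]=4 write a[3]=5, slow++,fast++
slow=3 fast=6: a[fast]=6≠a[slow]=5 write a[4]=6, slow++,fast++
slow=4 fast=7: a[fast]=7≠a[slow]=6 write a[5]=7, slow++,fast++
slow=5 fast=8: a[fast]=9≠a[slow]=7 write a[6]=9, slow++,fast++
slow=6 fast=9: a[fast]=10≠a[slow]=9 write a[7]=10, slow++,fast++
slow=7 fast=10: a[fast]=10=a[slow] dup, fast++
slow=7 fast=11: a[fast]=12≠a[slow]=10 write a[8]=12, slow++,fast++
slow=8 fast=12: a[fast]=13≠a[slow]=12 write a[9]=13, slow++,fast++
slow=9 fast=13: a[fast]=14≠a[slow]=13 write a[10]=14, slow++,fast++

length 10; prefix = [2, 4, 5, 6, 7, 9, 10, 12, 13, 14]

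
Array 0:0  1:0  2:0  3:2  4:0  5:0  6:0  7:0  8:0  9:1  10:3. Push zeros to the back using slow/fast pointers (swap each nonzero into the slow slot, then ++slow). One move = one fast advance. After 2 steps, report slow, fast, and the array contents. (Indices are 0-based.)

(s=0,f=0) a[fast]=0 → fast++
(s=0,f=1) a[fast]=0 → fast++

slow=0, fast=2, a=[0, 0, 0, 2, 0, 0, 0, 0, 0, 1, 3]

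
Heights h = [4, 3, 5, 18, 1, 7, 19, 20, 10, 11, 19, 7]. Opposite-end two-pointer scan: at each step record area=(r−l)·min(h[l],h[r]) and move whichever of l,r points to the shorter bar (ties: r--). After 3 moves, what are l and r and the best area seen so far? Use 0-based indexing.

l=3, r=11, best area=45

l=0 r=11: min(4,7)*11=44 best=44 *, l++
l=1 r=11: min(3,7)*10=30 best=44, l++
l=2 r=11: min(5,7)*9=45 best=45 *, l++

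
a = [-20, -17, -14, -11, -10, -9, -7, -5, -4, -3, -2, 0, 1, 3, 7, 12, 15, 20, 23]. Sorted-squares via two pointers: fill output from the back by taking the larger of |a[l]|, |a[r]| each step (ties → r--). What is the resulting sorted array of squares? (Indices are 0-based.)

[0, 1, 4, 9, 9, 16, 25, 49, 49, 81, 100, 121, 144, 196, 225, 289, 400, 400, 529]

[0,18] |-20|<=|23| out[18]=529 → r--
[0,17] |-20|<=|20| out[17]=400 → r--
[0,16] |-20|>|15| out[16]=400 → l++
[1,16] |-17|>|15| out[15]=289 → l++
[2,16] |-14|<=|15| out[14]=225 → r--
[2,15] |-14|>|12| out[13]=196 → l++
[3,15] |-11|<=|12| out[12]=144 → r--
[3,14] |-11|>|7| out[11]=121 → l++
[4,14] |-10|>|7| out[10]=100 → l++
[5,14] |-9|>|7| out[9]=81 → l++
[6,14] |-7|<=|7| out[8]=49 → r--
[6,13] |-7|>|3| out[7]=49 → l++
[7,13] |-5|>|3| out[6]=25 → l++
[8,13] |-4|>|3| out[5]=16 → l++
[9,13] |-3|<=|3| out[4]=9 → r--
[9,12] |-3|>|1| out[3]=9 → l++
[10,12] |-2|>|1| out[2]=4 → l++
[11,12] |0|<=|1| out[1]=1 → r--
[11,11] |0|<=|0| out[0]=0 → r--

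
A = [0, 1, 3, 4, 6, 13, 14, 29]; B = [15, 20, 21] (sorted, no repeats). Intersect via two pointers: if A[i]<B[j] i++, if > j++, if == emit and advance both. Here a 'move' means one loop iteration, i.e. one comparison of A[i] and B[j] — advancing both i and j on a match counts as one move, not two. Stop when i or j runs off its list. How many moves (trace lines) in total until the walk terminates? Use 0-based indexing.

10 moves

i=0 j=0: 0<15, i++
i=1 j=0: 1<15, i++
i=2 j=0: 3<15, i++
i=3 j=0: 4<15, i++
i=4 j=0: 6<15, i++
i=5 j=0: 13<15, i++
i=6 j=0: 14<15, i++
i=7 j=0: 29>15, j++
i=7 j=1: 29>20, j++
i=7 j=2: 29>21, j++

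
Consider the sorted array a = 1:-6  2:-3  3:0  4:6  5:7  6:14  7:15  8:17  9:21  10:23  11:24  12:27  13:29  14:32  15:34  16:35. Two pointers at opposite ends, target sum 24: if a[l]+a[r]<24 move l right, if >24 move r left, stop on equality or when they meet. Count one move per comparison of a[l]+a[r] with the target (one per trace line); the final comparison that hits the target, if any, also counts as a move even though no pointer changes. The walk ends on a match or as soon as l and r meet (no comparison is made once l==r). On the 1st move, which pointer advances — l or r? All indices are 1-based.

r

[1,16] -6+35=29 >24 → r--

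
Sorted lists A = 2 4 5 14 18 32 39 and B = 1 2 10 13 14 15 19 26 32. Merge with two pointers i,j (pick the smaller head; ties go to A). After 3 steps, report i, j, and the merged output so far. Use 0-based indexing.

i=1, j=2, merged so far=[1, 2, 2]

i=0 j=0: A[i]=2>B[j]=1 take 1, j++
i=0 j=1: A[i]=2<=B[j]=2 take 2, i++
i=1 j=1: A[i]=4>B[j]=2 take 2, j++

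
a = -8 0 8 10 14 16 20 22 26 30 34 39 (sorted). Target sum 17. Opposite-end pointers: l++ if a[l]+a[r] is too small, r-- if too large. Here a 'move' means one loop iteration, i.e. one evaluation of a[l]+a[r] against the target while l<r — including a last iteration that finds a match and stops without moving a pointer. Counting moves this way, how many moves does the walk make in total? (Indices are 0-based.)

l=0 r=11: -8+39=31 >17, r--
l=0 r=10: -8+34=26 >17, r--
l=0 r=9: -8+30=22 >17, r--
l=0 r=8: -8+26=18 >17, r--
l=0 r=7: -8+22=14 <17, l++
l=1 r=7: 0+22=22 >17, r--
l=1 r=6: 0+20=20 >17, r--
l=1 r=5: 0+16=16 <17, l++
l=2 r=5: 8+16=24 >17, r--
l=2 r=4: 8+14=22 >17, r--
l=2 r=3: 8+10=18 >17, r--

11 moves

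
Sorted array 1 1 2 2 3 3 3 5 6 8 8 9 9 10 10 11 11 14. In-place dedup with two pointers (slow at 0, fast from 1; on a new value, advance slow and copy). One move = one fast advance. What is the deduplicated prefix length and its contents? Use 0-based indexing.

length 10; prefix = [1, 2, 3, 5, 6, 8, 9, 10, 11, 14]

slow=0 fast=1: a[fast]=1=a[slow] dup, fast++
slow=0 fast=2: a[fast]=2≠a[slow]=1 write a[1]=2, slow++,fast++
slow=1 fast=3: a[fast]=2=a[slow] dup, fast++
slow=1 fast=4: a[fast]=3≠a[slow]=2 write a[2]=3, slow++,fast++
slow=2 fast=5: a[fast]=3=a[slow] dup, fast++
slow=2 fast=6: a[fast]=3=a[slow] dup, fast++
slow=2 fast=7: a[fast]=5≠a[slow]=3 write a[3]=5, slow++,fast++
slow=3 fast=8: a[fast]=6≠a[slow]=5 write a[4]=6, slow++,fast++
slow=4 fast=9: a[fast]=8≠a[slow]=6 write a[5]=8, slow++,fast++
slow=5 fast=10: a[fast]=8=a[slow] dup, fast++
slow=5 fast=11: a[fast]=9≠a[slow]=8 write a[6]=9, slow++,fast++
slow=6 fast=12: a[fast]=9=a[slow] dup, fast++
slow=6 fast=13: a[fast]=10≠a[slow]=9 write a[7]=10, slow++,fast++
slow=7 fast=14: a[fast]=10=a[slow] dup, fast++
slow=7 fast=15: a[fast]=11≠a[slow]=10 write a[8]=11, slow++,fast++
slow=8 fast=16: a[fast]=11=a[slow] dup, fast++
slow=8 fast=17: a[fast]=14≠a[slow]=11 write a[9]=14, slow++,fast++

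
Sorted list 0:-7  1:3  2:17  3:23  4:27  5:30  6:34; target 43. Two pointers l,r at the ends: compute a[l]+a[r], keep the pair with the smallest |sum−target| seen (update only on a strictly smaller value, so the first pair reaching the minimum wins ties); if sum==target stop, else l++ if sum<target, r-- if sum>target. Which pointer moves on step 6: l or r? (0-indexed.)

l

[0,6] -7+34=27 d=16 * → l++
[1,6] 3+34=37 d=6 * → l++
[2,6] 17+34=51 d=8 → r--
[2,5] 17+30=47 d=4 * → r--
[2,4] 17+27=44 d=1 * → r--
[2,3] 17+23=40 d=3 → l++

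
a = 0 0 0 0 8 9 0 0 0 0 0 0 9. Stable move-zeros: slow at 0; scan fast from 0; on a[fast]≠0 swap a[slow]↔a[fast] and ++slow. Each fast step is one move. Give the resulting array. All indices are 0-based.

(s=0,f=0) a[fast]=0 → fast++
(s=0,f=1) a[fast]=0 → fast++
(s=0,f=2) a[fast]=0 → fast++
(s=0,f=3) a[fast]=0 → fast++
(s=0,f=4) a[fast]=8≠0 swap→a[0]=8 → slow++,fast++
(s=1,f=5) a[fast]=9≠0 swap→a[1]=9 → slow++,fast++
(s=2,f=6) a[fast]=0 → fast++
(s=2,f=7) a[fast]=0 → fast++
(s=2,f=8) a[fast]=0 → fast++
(s=2,f=9) a[fast]=0 → fast++
(s=2,f=10) a[fast]=0 → fast++
(s=2,f=11) a[fast]=0 → fast++
(s=2,f=12) a[fast]=9≠0 swap→a[2]=9 → slow++,fast++

[8, 9, 9, 0, 0, 0, 0, 0, 0, 0, 0, 0, 0]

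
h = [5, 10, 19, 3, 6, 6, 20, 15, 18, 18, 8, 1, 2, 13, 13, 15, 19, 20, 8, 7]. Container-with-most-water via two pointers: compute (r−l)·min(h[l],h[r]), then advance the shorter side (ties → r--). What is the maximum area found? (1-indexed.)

[1,20] min(5,7)*19=95 best=95 * → l++
[2,20] min(10,7)*18=126 best=126 * → r--
[2,19] min(10,8)*17=136 best=136 * → r--
[2,18] min(10,20)*16=160 best=160 * → l++
[3,18] min(19,20)*15=285 best=285 * → l++
[4,18] min(3,20)*14=42 best=285 → l++
[5,18] min(6,20)*13=78 best=285 → l++
[6,18] min(6,20)*12=72 best=285 → l++
[7,18] min(20,20)*11=220 best=285 → r--
[7,17] min(20,19)*10=190 best=285 → r--
[7,16] min(20,15)*9=135 best=285 → r--
[7,15] min(20,13)*8=104 best=285 → r--
[7,14] min(20,13)*7=91 best=285 → r--
[7,13] min(20,2)*6=12 best=285 → r--
[7,12] min(20,1)*5=5 best=285 → r--
[7,11] min(20,8)*4=32 best=285 → r--
[7,10] min(20,18)*3=54 best=285 → r--
[7,9] min(20,18)*2=36 best=285 → r--
[7,8] min(20,15)*1=15 best=285 → r--

max area = 285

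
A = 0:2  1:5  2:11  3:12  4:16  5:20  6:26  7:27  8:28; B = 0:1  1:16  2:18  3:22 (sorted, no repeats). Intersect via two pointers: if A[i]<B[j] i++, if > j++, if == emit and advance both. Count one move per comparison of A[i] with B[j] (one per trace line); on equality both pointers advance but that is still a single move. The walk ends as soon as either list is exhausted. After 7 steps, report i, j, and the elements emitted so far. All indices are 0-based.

[i=0,j=0] 2>1 → j++
[i=0,j=1] 2<16 → i++
[i=1,j=1] 5<16 → i++
[i=2,j=1] 11<16 → i++
[i=3,j=1] 12<16 → i++
[i=4,j=1] 16==16 emit → i++,j++
[i=5,j=2] 20>18 → j++

i=5, j=3, emitted=[16]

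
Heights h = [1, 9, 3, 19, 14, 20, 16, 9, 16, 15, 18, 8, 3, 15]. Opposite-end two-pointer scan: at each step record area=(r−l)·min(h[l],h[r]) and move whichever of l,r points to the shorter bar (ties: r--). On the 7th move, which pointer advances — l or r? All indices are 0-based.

[0,13] min(1,15)*13=13 best=13 * → l++
[1,13] min(9,15)*12=108 best=108 * → l++
[2,13] min(3,15)*11=33 best=108 → l++
[3,13] min(19,15)*10=150 best=150 * → r--
[3,12] min(19,3)*9=27 best=150 → r--
[3,11] min(19,8)*8=64 best=150 → r--
[3,10] min(19,18)*7=126 best=150 → r--

r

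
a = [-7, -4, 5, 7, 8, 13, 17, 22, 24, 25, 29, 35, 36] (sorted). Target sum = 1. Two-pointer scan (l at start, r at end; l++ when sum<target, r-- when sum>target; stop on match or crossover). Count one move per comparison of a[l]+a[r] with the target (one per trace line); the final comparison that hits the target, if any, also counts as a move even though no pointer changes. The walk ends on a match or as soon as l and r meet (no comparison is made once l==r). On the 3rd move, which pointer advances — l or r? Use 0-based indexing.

l=0 r=12: -7+36=29 >1, r--
l=0 r=11: -7+35=28 >1, r--
l=0 r=10: -7+29=22 >1, r--

r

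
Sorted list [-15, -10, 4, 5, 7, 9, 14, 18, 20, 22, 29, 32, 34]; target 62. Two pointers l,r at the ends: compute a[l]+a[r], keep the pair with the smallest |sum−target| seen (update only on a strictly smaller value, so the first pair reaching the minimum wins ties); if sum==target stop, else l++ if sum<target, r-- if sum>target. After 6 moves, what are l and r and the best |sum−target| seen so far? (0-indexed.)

l=0 r=12: -15+34=19 d=43 *, l++
l=1 r=12: -10+34=24 d=38 *, l++
l=2 r=12: 4+34=38 d=24 *, l++
l=3 r=12: 5+34=39 d=23 *, l++
l=4 r=12: 7+34=41 d=21 *, l++
l=5 r=12: 9+34=43 d=19 *, l++

l=6, r=12, best |Δ|=19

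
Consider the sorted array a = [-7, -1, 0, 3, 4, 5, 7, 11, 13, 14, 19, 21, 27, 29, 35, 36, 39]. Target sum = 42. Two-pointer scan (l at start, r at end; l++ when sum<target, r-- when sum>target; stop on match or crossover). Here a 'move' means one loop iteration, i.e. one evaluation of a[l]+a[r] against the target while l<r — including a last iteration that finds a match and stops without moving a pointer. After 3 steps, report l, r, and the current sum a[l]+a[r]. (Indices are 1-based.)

l=4, r=17, sum=42

[1,17] -7+39=32 <42 → l++
[2,17] -1+39=38 <42 → l++
[3,17] 0+39=39 <42 → l++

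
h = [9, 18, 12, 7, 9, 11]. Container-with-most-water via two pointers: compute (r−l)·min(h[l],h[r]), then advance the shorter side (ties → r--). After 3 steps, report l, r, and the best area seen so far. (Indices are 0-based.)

l=1, r=3, best area=45

l=0 r=5: min(9,11)*5=45 best=45 *, l++
l=1 r=5: min(18,11)*4=44 best=45, r--
l=1 r=4: min(18,9)*3=27 best=45, r--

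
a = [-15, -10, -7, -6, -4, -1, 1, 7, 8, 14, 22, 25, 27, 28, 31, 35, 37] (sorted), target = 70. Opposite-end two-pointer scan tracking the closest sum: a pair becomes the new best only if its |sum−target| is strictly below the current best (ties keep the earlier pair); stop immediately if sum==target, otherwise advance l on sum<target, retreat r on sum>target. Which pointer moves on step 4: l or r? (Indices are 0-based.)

l

[0,16] -15+37=22 d=48 * → l++
[1,16] -10+37=27 d=43 * → l++
[2,16] -7+37=30 d=40 * → l++
[3,16] -6+37=31 d=39 * → l++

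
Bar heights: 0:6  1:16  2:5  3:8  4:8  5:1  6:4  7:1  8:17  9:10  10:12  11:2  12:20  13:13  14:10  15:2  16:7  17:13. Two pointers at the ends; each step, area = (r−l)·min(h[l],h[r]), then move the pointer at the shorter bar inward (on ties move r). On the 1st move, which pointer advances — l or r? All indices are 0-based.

l=0 r=17: min(6,13)*17=102 best=102 *, l++

l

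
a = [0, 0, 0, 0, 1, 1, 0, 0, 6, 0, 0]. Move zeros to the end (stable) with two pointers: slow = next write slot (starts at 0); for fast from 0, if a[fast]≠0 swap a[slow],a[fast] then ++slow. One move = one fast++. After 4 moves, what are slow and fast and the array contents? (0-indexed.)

slow=0, fast=4, a=[0, 0, 0, 0, 1, 1, 0, 0, 6, 0, 0]

(s=0,f=0) a[fast]=0 → fast++
(s=0,f=1) a[fast]=0 → fast++
(s=0,f=2) a[fast]=0 → fast++
(s=0,f=3) a[fast]=0 → fast++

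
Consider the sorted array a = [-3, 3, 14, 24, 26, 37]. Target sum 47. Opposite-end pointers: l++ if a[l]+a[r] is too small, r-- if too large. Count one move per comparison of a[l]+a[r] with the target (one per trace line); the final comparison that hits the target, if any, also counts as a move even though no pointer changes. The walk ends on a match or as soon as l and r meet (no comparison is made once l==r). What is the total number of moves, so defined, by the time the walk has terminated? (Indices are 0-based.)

l=0 r=5: -3+37=34 <47, l++
l=1 r=5: 3+37=40 <47, l++
l=2 r=5: 14+37=51 >47, r--
l=2 r=4: 14+26=40 <47, l++
l=3 r=4: 24+26=50 >47, r--

5 moves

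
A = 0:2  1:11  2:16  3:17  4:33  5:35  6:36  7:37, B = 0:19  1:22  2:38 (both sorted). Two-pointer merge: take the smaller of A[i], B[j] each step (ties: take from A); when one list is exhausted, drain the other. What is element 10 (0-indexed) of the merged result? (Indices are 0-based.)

merged[10] = 38

i=0 j=0: A[i]=2<=B[j]=19 take 2, i++
i=1 j=0: A[i]=11<=B[j]=19 take 11, i++
i=2 j=0: A[i]=16<=B[j]=19 take 16, i++
i=3 j=0: A[i]=17<=B[j]=19 take 17, i++
i=4 j=0: A[i]=33>B[j]=19 take 19, j++
i=4 j=1: A[i]=33>B[j]=22 take 22, j++
i=4 j=2: A[i]=33<=B[j]=38 take 33, i++
i=5 j=2: A[i]=35<=B[j]=38 take 35, i++
i=6 j=2: A[i]=36<=B[j]=38 take 36, i++
i=7 j=2: A[i]=37<=B[j]=38 take 37, i++
i=8 j=2: A done, take B[j]=38, j++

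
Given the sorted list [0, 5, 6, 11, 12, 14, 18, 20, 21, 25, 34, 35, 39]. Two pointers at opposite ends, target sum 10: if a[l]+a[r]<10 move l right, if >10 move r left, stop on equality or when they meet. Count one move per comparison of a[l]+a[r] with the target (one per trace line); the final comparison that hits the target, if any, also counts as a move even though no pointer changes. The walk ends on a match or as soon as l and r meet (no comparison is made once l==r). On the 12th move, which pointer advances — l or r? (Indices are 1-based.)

[1,13] 0+39=39 >10 → r--
[1,12] 0+35=35 >10 → r--
[1,11] 0+34=34 >10 → r--
[1,10] 0+25=25 >10 → r--
[1,9] 0+21=21 >10 → r--
[1,8] 0+20=20 >10 → r--
[1,7] 0+18=18 >10 → r--
[1,6] 0+14=14 >10 → r--
[1,5] 0+12=12 >10 → r--
[1,4] 0+11=11 >10 → r--
[1,3] 0+6=6 <10 → l++
[2,3] 5+6=11 >10 → r--

r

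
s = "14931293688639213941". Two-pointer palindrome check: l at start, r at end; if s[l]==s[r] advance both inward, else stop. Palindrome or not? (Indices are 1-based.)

palindrome

[1,20] '1'=='1' → l++,r--
[2,19] '4'=='4' → l++,r--
[3,18] '9'=='9' → l++,r--
[4,17] '3'=='3' → l++,r--
[5,16] '1'=='1' → l++,r--
[6,15] '2'=='2' → l++,r--
[7,14] '9'=='9' → l++,r--
[8,13] '3'=='3' → l++,r--
[9,12] '6'=='6' → l++,r--
[10,11] '8'=='8' → l++,r--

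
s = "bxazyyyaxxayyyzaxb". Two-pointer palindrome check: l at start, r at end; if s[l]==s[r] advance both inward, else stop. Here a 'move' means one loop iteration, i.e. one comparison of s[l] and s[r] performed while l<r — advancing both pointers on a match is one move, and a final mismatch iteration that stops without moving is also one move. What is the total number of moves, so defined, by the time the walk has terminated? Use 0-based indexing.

[0,17] 'b'=='b' → l++,r--
[1,16] 'x'=='x' → l++,r--
[2,15] 'a'=='a' → l++,r--
[3,14] 'z'=='z' → l++,r--
[4,13] 'y'=='y' → l++,r--
[5,12] 'y'=='y' → l++,r--
[6,11] 'y'=='y' → l++,r--
[7,10] 'a'=='a' → l++,r--
[8,9] 'x'=='x' → l++,r--

9 moves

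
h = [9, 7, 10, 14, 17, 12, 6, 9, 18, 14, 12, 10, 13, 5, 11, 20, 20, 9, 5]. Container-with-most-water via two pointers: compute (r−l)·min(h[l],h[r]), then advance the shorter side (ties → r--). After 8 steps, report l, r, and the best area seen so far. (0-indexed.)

l=6, r=16, best area=204

[0,18] min(9,5)*18=90 best=90 * → r--
[0,17] min(9,9)*17=153 best=153 * → r--
[0,16] min(9,20)*16=144 best=153 → l++
[1,16] min(7,20)*15=105 best=153 → l++
[2,16] min(10,20)*14=140 best=153 → l++
[3,16] min(14,20)*13=182 best=182 * → l++
[4,16] min(17,20)*12=204 best=204 * → l++
[5,16] min(12,20)*11=132 best=204 → l++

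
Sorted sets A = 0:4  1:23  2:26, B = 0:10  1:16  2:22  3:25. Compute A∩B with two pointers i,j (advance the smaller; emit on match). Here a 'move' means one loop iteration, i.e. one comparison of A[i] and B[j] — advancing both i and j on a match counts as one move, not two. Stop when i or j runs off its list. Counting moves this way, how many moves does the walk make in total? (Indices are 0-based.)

6 moves

i=0 j=0: 4<10, i++
i=1 j=0: 23>10, j++
i=1 j=1: 23>16, j++
i=1 j=2: 23>22, j++
i=1 j=3: 23<25, i++
i=2 j=3: 26>25, j++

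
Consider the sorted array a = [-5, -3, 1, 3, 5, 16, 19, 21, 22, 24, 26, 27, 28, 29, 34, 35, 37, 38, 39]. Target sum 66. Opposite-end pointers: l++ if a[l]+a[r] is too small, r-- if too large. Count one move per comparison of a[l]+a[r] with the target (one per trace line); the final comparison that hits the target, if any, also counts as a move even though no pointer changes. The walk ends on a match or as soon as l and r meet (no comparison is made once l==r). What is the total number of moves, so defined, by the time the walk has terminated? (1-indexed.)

12 moves

l=1 r=19: -5+39=34 <66, l++
l=2 r=19: -3+39=36 <66, l++
l=3 r=19: 1+39=40 <66, l++
l=4 r=19: 3+39=42 <66, l++
l=5 r=19: 5+39=44 <66, l++
l=6 r=19: 16+39=55 <66, l++
l=7 r=19: 19+39=58 <66, l++
l=8 r=19: 21+39=60 <66, l++
l=9 r=19: 22+39=61 <66, l++
l=10 r=19: 24+39=63 <66, l++
l=11 r=19: 26+39=65 <66, l++
l=12 r=19: 27+39=66, found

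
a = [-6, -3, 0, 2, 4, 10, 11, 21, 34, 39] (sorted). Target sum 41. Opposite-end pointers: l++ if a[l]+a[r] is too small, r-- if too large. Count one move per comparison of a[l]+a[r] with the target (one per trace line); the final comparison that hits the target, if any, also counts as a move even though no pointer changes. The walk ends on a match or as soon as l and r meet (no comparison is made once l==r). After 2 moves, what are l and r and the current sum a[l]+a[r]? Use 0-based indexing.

l=2, r=9, sum=39

l=0 r=9: -6+39=33 <41, l++
l=1 r=9: -3+39=36 <41, l++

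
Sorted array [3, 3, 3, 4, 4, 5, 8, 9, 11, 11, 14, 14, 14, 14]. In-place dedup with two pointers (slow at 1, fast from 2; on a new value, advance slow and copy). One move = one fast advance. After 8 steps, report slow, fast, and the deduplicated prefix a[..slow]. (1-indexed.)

slow=6, fast=10, prefix=[3, 4, 5, 8, 9, 11]

(s=1,f=2) a[fast]=3=a[slow] dup → fast++
(s=1,f=3) a[fast]=3=a[slow] dup → fast++
(s=1,f=4) a[fast]=4≠a[slow]=3 write a[2]=4 → slow++,fast++
(s=2,f=5) a[fast]=4=a[slow] dup → fast++
(s=2,f=6) a[fast]=5≠a[slow]=4 write a[3]=5 → slow++,fast++
(s=3,f=7) a[fast]=8≠a[slow]=5 write a[4]=8 → slow++,fast++
(s=4,f=8) a[fast]=9≠a[slow]=8 write a[5]=9 → slow++,fast++
(s=5,f=9) a[fast]=11≠a[slow]=9 write a[6]=11 → slow++,fast++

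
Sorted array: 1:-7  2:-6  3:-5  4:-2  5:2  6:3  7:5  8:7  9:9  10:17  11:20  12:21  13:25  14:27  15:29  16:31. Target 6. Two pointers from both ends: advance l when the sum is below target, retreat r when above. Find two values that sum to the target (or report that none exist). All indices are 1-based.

[1,16] -7+31=24 >6 → r--
[1,15] -7+29=22 >6 → r--
[1,14] -7+27=20 >6 → r--
[1,13] -7+25=18 >6 → r--
[1,12] -7+21=14 >6 → r--
[1,11] -7+20=13 >6 → r--
[1,10] -7+17=10 >6 → r--
[1,9] -7+9=2 <6 → l++
[2,9] -6+9=3 <6 → l++
[3,9] -5+9=4 <6 → l++
[4,9] -2+9=7 >6 → r--
[4,8] -2+7=5 <6 → l++
[5,8] 2+7=9 >6 → r--
[5,7] 2+5=7 >6 → r--
[5,6] 2+3=5 <6 → l++

no pair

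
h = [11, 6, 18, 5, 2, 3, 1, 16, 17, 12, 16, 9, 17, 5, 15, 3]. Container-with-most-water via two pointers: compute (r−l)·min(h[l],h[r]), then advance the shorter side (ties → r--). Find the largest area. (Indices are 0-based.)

[0,15] min(11,3)*15=45 best=45 * → r--
[0,14] min(11,15)*14=154 best=154 * → l++
[1,14] min(6,15)*13=78 best=154 → l++
[2,14] min(18,15)*12=180 best=180 * → r--
[2,13] min(18,5)*11=55 best=180 → r--
[2,12] min(18,17)*10=170 best=180 → r--
[2,11] min(18,9)*9=81 best=180 → r--
[2,10] min(18,16)*8=128 best=180 → r--
[2,9] min(18,12)*7=84 best=180 → r--
[2,8] min(18,17)*6=102 best=180 → r--
[2,7] min(18,16)*5=80 best=180 → r--
[2,6] min(18,1)*4=4 best=180 → r--
[2,5] min(18,3)*3=9 best=180 → r--
[2,4] min(18,2)*2=4 best=180 → r--
[2,3] min(18,5)*1=5 best=180 → r--

max area = 180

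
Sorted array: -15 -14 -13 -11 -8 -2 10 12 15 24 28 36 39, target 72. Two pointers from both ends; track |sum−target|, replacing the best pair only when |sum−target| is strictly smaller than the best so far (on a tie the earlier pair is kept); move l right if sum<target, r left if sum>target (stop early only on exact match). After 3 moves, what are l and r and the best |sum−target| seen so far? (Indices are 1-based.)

l=4, r=13, best |Δ|=46

l=1 r=13: -15+39=24 d=48 *, l++
l=2 r=13: -14+39=25 d=47 *, l++
l=3 r=13: -13+39=26 d=46 *, l++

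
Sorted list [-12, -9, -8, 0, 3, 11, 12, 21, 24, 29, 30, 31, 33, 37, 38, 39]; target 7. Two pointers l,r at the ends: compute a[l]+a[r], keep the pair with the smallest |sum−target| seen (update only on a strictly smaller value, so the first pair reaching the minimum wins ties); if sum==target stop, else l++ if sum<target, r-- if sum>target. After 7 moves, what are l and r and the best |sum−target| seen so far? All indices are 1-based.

l=1 r=16: -12+39=27 d=20 *, r--
l=1 r=15: -12+38=26 d=19 *, r--
l=1 r=14: -12+37=25 d=18 *, r--
l=1 r=13: -12+33=21 d=14 *, r--
l=1 r=12: -12+31=19 d=12 *, r--
l=1 r=11: -12+30=18 d=11 *, r--
l=1 r=10: -12+29=17 d=10 *, r--

l=1, r=9, best |Δ|=10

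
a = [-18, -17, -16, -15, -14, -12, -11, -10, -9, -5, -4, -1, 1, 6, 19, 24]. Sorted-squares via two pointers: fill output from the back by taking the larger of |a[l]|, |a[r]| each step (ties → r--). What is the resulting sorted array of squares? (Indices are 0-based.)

[1, 1, 16, 25, 36, 81, 100, 121, 144, 196, 225, 256, 289, 324, 361, 576]

[0,15] |-18|<=|24| out[15]=576 → r--
[0,14] |-18|<=|19| out[14]=361 → r--
[0,13] |-18|>|6| out[13]=324 → l++
[1,13] |-17|>|6| out[12]=289 → l++
[2,13] |-16|>|6| out[11]=256 → l++
[3,13] |-15|>|6| out[10]=225 → l++
[4,13] |-14|>|6| out[9]=196 → l++
[5,13] |-12|>|6| out[8]=144 → l++
[6,13] |-11|>|6| out[7]=121 → l++
[7,13] |-10|>|6| out[6]=100 → l++
[8,13] |-9|>|6| out[5]=81 → l++
[9,13] |-5|<=|6| out[4]=36 → r--
[9,12] |-5|>|1| out[3]=25 → l++
[10,12] |-4|>|1| out[2]=16 → l++
[11,12] |-1|<=|1| out[1]=1 → r--
[11,11] |-1|<=|-1| out[0]=1 → r--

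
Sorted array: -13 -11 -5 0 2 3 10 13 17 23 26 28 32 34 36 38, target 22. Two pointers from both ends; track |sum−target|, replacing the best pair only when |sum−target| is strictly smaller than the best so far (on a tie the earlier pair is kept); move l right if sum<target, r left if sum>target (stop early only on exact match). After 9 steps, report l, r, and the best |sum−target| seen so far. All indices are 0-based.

l=3, r=9, best |Δ|=1

[0,15] -13+38=25 d=3 * → r--
[0,14] -13+36=23 d=1 * → r--
[0,13] -13+34=21 d=1 → l++
[1,13] -11+34=23 d=1 → r--
[1,12] -11+32=21 d=1 → l++
[2,12] -5+32=27 d=5 → r--
[2,11] -5+28=23 d=1 → r--
[2,10] -5+26=21 d=1 → l++
[3,10] 0+26=26 d=4 → r--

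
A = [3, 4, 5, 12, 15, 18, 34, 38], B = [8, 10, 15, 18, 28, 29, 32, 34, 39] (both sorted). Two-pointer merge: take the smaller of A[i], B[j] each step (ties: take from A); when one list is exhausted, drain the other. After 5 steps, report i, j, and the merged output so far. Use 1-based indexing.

i=1 j=1: A[i]=3<=B[j]=8 take 3, i++
i=2 j=1: A[i]=4<=B[j]=8 take 4, i++
i=3 j=1: A[i]=5<=B[j]=8 take 5, i++
i=4 j=1: A[i]=12>B[j]=8 take 8, j++
i=4 j=2: A[i]=12>B[j]=10 take 10, j++

i=4, j=3, merged so far=[3, 4, 5, 8, 10]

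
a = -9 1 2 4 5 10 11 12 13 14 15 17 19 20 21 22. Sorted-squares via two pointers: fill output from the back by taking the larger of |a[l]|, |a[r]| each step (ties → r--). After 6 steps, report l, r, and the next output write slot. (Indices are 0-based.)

l=0, r=9, next write slot=9

l=0 r=15: |-9|<=|22| out[15]=484, r--
l=0 r=14: |-9|<=|21| out[14]=441, r--
l=0 r=13: |-9|<=|20| out[13]=400, r--
l=0 r=12: |-9|<=|19| out[12]=361, r--
l=0 r=11: |-9|<=|17| out[11]=289, r--
l=0 r=10: |-9|<=|15| out[10]=225, r--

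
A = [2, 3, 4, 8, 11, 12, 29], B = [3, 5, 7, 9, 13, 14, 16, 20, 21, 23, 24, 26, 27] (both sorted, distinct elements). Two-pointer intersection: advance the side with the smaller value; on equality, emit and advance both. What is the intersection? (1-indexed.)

[i=1,j=1] 2<3 → i++
[i=2,j=1] 3==3 emit → i++,j++
[i=3,j=2] 4<5 → i++
[i=4,j=2] 8>5 → j++
[i=4,j=3] 8>7 → j++
[i=4,j=4] 8<9 → i++
[i=5,j=4] 11>9 → j++
[i=5,j=5] 11<13 → i++
[i=6,j=5] 12<13 → i++
[i=7,j=5] 29>13 → j++
[i=7,j=6] 29>14 → j++
[i=7,j=7] 29>16 → j++
[i=7,j=8] 29>20 → j++
[i=7,j=9] 29>21 → j++
[i=7,j=10] 29>23 → j++
[i=7,j=11] 29>24 → j++
[i=7,j=12] 29>26 → j++
[i=7,j=13] 29>27 → j++

intersection = [3]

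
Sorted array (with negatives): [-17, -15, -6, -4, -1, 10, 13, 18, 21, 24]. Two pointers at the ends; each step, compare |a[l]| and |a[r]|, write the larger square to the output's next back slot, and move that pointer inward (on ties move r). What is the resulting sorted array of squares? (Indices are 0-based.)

l=0 r=9: |-17|<=|24| out[9]=576, r--
l=0 r=8: |-17|<=|21| out[8]=441, r--
l=0 r=7: |-17|<=|18| out[7]=324, r--
l=0 r=6: |-17|>|13| out[6]=289, l++
l=1 r=6: |-15|>|13| out[5]=225, l++
l=2 r=6: |-6|<=|13| out[4]=169, r--
l=2 r=5: |-6|<=|10| out[3]=100, r--
l=2 r=4: |-6|>|-1| out[2]=36, l++
l=3 r=4: |-4|>|-1| out[1]=16, l++
l=4 r=4: |-1|<=|-1| out[0]=1, r--

[1, 16, 36, 100, 169, 225, 289, 324, 441, 576]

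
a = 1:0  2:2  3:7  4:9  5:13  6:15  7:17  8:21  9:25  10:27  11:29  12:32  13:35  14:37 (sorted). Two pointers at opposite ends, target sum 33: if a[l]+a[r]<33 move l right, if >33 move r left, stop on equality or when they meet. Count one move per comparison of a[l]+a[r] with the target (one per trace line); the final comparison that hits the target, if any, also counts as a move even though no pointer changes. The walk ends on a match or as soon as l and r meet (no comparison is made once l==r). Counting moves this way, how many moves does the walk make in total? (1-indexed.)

13 moves

l=1 r=14: 0+37=37 >33, r--
l=1 r=13: 0+35=35 >33, r--
l=1 r=12: 0+32=32 <33, l++
l=2 r=12: 2+32=34 >33, r--
l=2 r=11: 2+29=31 <33, l++
l=3 r=11: 7+29=36 >33, r--
l=3 r=10: 7+27=34 >33, r--
l=3 r=9: 7+25=32 <33, l++
l=4 r=9: 9+25=34 >33, r--
l=4 r=8: 9+21=30 <33, l++
l=5 r=8: 13+21=34 >33, r--
l=5 r=7: 13+17=30 <33, l++
l=6 r=7: 15+17=32 <33, l++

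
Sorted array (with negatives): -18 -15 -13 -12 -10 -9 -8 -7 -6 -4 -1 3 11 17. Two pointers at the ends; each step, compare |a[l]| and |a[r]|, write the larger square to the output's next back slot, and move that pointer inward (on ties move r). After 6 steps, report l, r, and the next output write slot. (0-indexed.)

[0,13] |-18|>|17| out[13]=324 → l++
[1,13] |-15|<=|17| out[12]=289 → r--
[1,12] |-15|>|11| out[11]=225 → l++
[2,12] |-13|>|11| out[10]=169 → l++
[3,12] |-12|>|11| out[9]=144 → l++
[4,12] |-10|<=|11| out[8]=121 → r--

l=4, r=11, next write slot=7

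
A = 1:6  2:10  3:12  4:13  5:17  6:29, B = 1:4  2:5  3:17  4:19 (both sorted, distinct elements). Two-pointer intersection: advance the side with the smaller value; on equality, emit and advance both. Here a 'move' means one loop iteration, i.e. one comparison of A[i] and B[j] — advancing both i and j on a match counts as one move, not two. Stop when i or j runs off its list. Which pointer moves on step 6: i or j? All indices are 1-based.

[i=1,j=1] 6>4 → j++
[i=1,j=2] 6>5 → j++
[i=1,j=3] 6<17 → i++
[i=2,j=3] 10<17 → i++
[i=3,j=3] 12<17 → i++
[i=4,j=3] 13<17 → i++

i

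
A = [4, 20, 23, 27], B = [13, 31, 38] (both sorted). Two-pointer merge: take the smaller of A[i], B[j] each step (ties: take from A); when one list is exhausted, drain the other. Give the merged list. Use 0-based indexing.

[4, 13, 20, 23, 27, 31, 38]

[i=0,j=0] A[i]=4<=B[j]=13 take 4 → i++
[i=1,j=0] A[i]=20>B[j]=13 take 13 → j++
[i=1,j=1] A[i]=20<=B[j]=31 take 20 → i++
[i=2,j=1] A[i]=23<=B[j]=31 take 23 → i++
[i=3,j=1] A[i]=27<=B[j]=31 take 27 → i++
[i=4,j=1] A done, take B[j]=31 → j++
[i=4,j=2] A done, take B[j]=38 → j++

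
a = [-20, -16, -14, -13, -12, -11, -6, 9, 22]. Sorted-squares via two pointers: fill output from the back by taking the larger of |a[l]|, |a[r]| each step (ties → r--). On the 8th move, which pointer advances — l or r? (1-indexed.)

r

[1,9] |-20|<=|22| out[9]=484 → r--
[1,8] |-20|>|9| out[8]=400 → l++
[2,8] |-16|>|9| out[7]=256 → l++
[3,8] |-14|>|9| out[6]=196 → l++
[4,8] |-13|>|9| out[5]=169 → l++
[5,8] |-12|>|9| out[4]=144 → l++
[6,8] |-11|>|9| out[3]=121 → l++
[7,8] |-6|<=|9| out[2]=81 → r--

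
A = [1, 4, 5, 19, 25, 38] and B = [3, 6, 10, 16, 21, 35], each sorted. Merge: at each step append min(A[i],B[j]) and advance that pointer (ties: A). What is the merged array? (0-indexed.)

i=0 j=0: A[i]=1<=B[j]=3 take 1, i++
i=1 j=0: A[i]=4>B[j]=3 take 3, j++
i=1 j=1: A[i]=4<=B[j]=6 take 4, i++
i=2 j=1: A[i]=5<=B[j]=6 take 5, i++
i=3 j=1: A[i]=19>B[j]=6 take 6, j++
i=3 j=2: A[i]=19>B[j]=10 take 10, j++
i=3 j=3: A[i]=19>B[j]=16 take 16, j++
i=3 j=4: A[i]=19<=B[j]=21 take 19, i++
i=4 j=4: A[i]=25>B[j]=21 take 21, j++
i=4 j=5: A[i]=25<=B[j]=35 take 25, i++
i=5 j=5: A[i]=38>B[j]=35 take 35, j++
i=5 j=6: B done, take A[i]=38, i++

[1, 3, 4, 5, 6, 10, 16, 19, 21, 25, 35, 38]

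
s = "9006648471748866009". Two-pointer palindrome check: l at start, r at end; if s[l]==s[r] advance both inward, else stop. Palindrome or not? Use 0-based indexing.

not a palindrome (mismatch at 5,13)

l=0 r=18: '9'=='9', l++,r--
l=1 r=17: '0'=='0', l++,r--
l=2 r=16: '0'=='0', l++,r--
l=3 r=15: '6'=='6', l++,r--
l=4 r=14: '6'=='6', l++,r--
l=5 r=13: '4'!='8', stop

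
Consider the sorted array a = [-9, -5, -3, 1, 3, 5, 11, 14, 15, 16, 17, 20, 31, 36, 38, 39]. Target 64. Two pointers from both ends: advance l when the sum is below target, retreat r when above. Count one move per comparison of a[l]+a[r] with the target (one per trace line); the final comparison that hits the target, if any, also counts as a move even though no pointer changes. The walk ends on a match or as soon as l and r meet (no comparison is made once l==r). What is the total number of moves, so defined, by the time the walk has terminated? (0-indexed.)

l=0 r=15: -9+39=30 <64, l++
l=1 r=15: -5+39=34 <64, l++
l=2 r=15: -3+39=36 <64, l++
l=3 r=15: 1+39=40 <64, l++
l=4 r=15: 3+39=42 <64, l++
l=5 r=15: 5+39=44 <64, l++
l=6 r=15: 11+39=50 <64, l++
l=7 r=15: 14+39=53 <64, l++
l=8 r=15: 15+39=54 <64, l++
l=9 r=15: 16+39=55 <64, l++
l=10 r=15: 17+39=56 <64, l++
l=11 r=15: 20+39=59 <64, l++
l=12 r=15: 31+39=70 >64, r--
l=12 r=14: 31+38=69 >64, r--
l=12 r=13: 31+36=67 >64, r--

15 moves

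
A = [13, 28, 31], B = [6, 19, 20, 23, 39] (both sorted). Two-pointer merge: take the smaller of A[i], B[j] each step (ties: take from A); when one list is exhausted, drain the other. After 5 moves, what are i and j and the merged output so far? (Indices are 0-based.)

[i=0,j=0] A[i]=13>B[j]=6 take 6 → j++
[i=0,j=1] A[i]=13<=B[j]=19 take 13 → i++
[i=1,j=1] A[i]=28>B[j]=19 take 19 → j++
[i=1,j=2] A[i]=28>B[j]=20 take 20 → j++
[i=1,j=3] A[i]=28>B[j]=23 take 23 → j++

i=1, j=4, merged so far=[6, 13, 19, 20, 23]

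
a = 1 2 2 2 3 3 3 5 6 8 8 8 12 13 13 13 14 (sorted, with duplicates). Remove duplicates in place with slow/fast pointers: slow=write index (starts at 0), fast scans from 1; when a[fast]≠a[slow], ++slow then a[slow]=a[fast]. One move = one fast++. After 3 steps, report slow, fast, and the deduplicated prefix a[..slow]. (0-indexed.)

slow=1, fast=4, prefix=[1, 2]

(s=0,f=1) a[fast]=2≠a[slow]=1 write a[1]=2 → slow++,fast++
(s=1,f=2) a[fast]=2=a[slow] dup → fast++
(s=1,f=3) a[fast]=2=a[slow] dup → fast++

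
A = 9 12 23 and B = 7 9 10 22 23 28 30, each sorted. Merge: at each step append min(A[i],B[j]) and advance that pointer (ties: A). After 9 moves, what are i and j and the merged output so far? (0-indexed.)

i=3, j=6, merged so far=[7, 9, 9, 10, 12, 22, 23, 23, 28]

[i=0,j=0] A[i]=9>B[j]=7 take 7 → j++
[i=0,j=1] A[i]=9<=B[j]=9 take 9 → i++
[i=1,j=1] A[i]=12>B[j]=9 take 9 → j++
[i=1,j=2] A[i]=12>B[j]=10 take 10 → j++
[i=1,j=3] A[i]=12<=B[j]=22 take 12 → i++
[i=2,j=3] A[i]=23>B[j]=22 take 22 → j++
[i=2,j=4] A[i]=23<=B[j]=23 take 23 → i++
[i=3,j=4] A done, take B[j]=23 → j++
[i=3,j=5] A done, take B[j]=28 → j++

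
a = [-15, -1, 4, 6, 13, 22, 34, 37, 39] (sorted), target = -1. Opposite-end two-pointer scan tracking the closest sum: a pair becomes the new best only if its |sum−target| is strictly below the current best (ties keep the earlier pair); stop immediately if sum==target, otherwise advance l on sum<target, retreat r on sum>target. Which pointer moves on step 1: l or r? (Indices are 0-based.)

l=0 r=8: -15+39=24 d=25 *, r--

r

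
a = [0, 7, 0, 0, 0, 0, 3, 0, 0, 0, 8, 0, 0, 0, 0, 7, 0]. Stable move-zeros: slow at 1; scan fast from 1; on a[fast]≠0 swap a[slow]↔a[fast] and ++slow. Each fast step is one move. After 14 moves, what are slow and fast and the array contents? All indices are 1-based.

slow=4, fast=15, a=[7, 3, 8, 0, 0, 0, 0, 0, 0, 0, 0, 0, 0, 0, 0, 7, 0]

(s=1,f=1) a[fast]=0 → fast++
(s=1,f=2) a[fast]=7≠0 swap→a[1]=7 → slow++,fast++
(s=2,f=3) a[fast]=0 → fast++
(s=2,f=4) a[fast]=0 → fast++
(s=2,f=5) a[fast]=0 → fast++
(s=2,f=6) a[fast]=0 → fast++
(s=2,f=7) a[fast]=3≠0 swap→a[2]=3 → slow++,fast++
(s=3,f=8) a[fast]=0 → fast++
(s=3,f=9) a[fast]=0 → fast++
(s=3,f=10) a[fast]=0 → fast++
(s=3,f=11) a[fast]=8≠0 swap→a[3]=8 → slow++,fast++
(s=4,f=12) a[fast]=0 → fast++
(s=4,f=13) a[fast]=0 → fast++
(s=4,f=14) a[fast]=0 → fast++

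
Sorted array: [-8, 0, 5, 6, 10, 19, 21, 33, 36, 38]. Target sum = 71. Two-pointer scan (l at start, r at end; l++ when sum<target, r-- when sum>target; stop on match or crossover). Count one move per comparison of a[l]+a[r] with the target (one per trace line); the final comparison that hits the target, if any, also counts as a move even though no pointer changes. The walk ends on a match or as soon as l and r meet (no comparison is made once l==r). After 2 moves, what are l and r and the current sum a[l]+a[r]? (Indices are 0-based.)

[0,9] -8+38=30 <71 → l++
[1,9] 0+38=38 <71 → l++

l=2, r=9, sum=43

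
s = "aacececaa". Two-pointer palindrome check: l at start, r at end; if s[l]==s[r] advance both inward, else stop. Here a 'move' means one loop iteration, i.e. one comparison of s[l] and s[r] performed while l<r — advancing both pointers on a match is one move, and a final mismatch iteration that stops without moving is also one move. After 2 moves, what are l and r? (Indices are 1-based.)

l=3, r=7

l=1 r=9: 'a'=='a', l++,r--
l=2 r=8: 'a'=='a', l++,r--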